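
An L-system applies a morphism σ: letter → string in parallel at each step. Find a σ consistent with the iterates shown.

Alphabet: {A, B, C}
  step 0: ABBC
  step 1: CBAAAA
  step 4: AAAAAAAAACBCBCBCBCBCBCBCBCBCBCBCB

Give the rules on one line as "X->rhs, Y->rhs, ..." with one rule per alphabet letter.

A->CB, B->A, C->AA

  step 0 ⇒ step 1: ABBC ⇒ CB·A·A·AA
    A ↦ CB
    B ↦ A
    C ↦ AA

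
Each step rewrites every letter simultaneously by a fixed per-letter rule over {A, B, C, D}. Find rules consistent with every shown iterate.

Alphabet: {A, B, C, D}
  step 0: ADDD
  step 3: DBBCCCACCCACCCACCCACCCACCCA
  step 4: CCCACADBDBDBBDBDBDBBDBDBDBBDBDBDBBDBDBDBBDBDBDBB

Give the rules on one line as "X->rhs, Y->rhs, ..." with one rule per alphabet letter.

  step 3 ⇒ step 4: DBBCCCACCCACCCACCCACCCACCCA ⇒ CC·CA·CA·DB·DB·DB·B·DB·DB·DB·B·DB·DB·DB·B·DB·DB·DB·B·DB·DB·DB·B·DB·DB·DB·B
    A ↦ B
    B ↦ CA
    C ↦ DB
    D ↦ CC

A->B, B->CA, C->DB, D->CC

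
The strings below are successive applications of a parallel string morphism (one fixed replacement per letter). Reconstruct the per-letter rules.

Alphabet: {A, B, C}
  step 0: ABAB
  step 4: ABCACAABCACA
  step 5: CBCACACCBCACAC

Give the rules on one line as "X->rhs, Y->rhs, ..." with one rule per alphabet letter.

A->C, B->BC, C->A

  step 4 ⇒ step 5: ABCACAABCACA ⇒ C·BC·A·C·A·C·C·BC·A·C·A·C
    A ↦ C
    B ↦ BC
    C ↦ A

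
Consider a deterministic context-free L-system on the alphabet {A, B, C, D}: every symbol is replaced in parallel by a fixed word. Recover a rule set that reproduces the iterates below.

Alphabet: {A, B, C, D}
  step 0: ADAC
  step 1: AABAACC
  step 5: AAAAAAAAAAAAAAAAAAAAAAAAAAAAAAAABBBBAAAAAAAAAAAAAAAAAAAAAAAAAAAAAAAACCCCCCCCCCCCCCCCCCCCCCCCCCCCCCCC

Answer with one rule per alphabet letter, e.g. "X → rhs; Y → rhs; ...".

  step 0 ⇒ step 1: ADAC ⇒ AA·B·AA·CC
    A ↦ AA
    C ↦ CC
    D ↦ B
    B ↦ DD  (constrained at step 1)

A->AA, B->DD, C->CC, D->B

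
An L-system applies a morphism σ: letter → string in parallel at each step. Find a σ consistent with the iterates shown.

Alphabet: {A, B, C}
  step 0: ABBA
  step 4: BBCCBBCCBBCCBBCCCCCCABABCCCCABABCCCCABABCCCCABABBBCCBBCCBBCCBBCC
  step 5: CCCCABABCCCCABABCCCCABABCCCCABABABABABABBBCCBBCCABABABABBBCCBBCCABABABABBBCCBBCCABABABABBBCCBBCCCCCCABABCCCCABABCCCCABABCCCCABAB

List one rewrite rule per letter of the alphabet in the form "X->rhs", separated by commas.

  step 4 ⇒ step 5: BBCCBBCCBBCCBBCCCCCCABABCCCCABABCCCCABABCCCCABABBBCCBBCCBBCCBBCC ⇒ CC·CC·AB·AB·CC·CC·AB·AB·CC·CC·AB·AB·CC·CC·AB·AB·AB·AB·AB·AB·BB·CC·BB·CC·AB·AB·AB·AB·BB·CC·BB·CC·AB·AB·AB·AB·BB·CC·BB·CC·AB·AB·AB·AB·BB·CC·BB·CC·CC·CC·AB·AB·CC·CC·AB·AB·CC·CC·AB·AB·CC·CC·AB·AB
    A ↦ BB
    B ↦ CC
    C ↦ AB

A->BB, B->CC, C->AB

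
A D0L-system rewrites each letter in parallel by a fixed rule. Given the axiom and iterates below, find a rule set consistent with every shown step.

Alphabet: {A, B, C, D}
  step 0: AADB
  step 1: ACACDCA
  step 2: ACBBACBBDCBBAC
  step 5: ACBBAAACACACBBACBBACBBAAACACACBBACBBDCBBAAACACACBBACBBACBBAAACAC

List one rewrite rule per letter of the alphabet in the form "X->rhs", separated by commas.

  step 1 ⇒ step 2: ACACDCA ⇒ AC·BB·AC·BB·DC·BB·AC
    A ↦ AC
    C ↦ BB
    D ↦ DC
  step 0 ⇒ step 1: AADB ⇒ AC·AC·DC·A
    B ↦ A

A->AC, B->A, C->BB, D->DC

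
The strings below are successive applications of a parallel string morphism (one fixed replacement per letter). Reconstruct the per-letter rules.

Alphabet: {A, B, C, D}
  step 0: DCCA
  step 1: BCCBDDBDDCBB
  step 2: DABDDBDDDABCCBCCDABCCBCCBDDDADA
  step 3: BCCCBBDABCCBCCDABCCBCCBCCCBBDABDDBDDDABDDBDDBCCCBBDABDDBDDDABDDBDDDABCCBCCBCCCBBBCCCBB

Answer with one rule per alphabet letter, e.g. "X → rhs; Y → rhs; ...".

A->CBB, B->DA, C->BDD, D->BCC

  step 2 ⇒ step 3: DABDDBDDDABCCBCCDABCCBCCBDDDADA ⇒ BCC·CBB·DA·BCC·BCC·DA·BCC·BCC·BCC·CBB·DA·BDD·BDD·DA·BDD·BDD·BCC·CBB·DA·BDD·BDD·DA·BDD·BDD·DA·BCC·BCC·BCC·CBB·BCC·CBB
    A ↦ CBB
    B ↦ DA
    C ↦ BDD
    D ↦ BCC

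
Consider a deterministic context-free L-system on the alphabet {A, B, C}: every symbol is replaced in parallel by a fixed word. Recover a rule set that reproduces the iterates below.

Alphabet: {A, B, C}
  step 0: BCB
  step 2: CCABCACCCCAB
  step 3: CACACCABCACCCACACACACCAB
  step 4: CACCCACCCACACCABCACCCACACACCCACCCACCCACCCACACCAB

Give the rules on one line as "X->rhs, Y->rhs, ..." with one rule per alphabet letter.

A->CC, B->AB, C->CA

  step 3 ⇒ step 4: CACACCABCACCCACACACACCAB ⇒ CA·CC·CA·CC·CA·CA·CC·AB·CA·CC·CA·CA·CA·CC·CA·CC·CA·CC·CA·CC·CA·CA·CC·AB
    A ↦ CC
    B ↦ AB
    C ↦ CA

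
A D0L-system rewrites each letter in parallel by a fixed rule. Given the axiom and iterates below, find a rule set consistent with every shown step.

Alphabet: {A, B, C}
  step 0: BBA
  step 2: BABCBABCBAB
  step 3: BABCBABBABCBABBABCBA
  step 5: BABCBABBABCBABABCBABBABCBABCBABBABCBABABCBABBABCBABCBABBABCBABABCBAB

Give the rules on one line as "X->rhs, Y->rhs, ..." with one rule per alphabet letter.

  step 2 ⇒ step 3: BABCBABCBAB ⇒ BA·BC·BA·B·BA·BC·BA·B·BA·BC·BA
    A ↦ BC
    B ↦ BA
    C ↦ B

A->BC, B->BA, C->B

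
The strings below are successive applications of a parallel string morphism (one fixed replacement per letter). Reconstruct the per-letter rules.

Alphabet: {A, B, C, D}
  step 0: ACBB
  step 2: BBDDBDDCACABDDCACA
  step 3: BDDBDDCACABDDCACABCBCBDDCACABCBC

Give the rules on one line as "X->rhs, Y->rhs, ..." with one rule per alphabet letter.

  step 2 ⇒ step 3: BBDDBDDCACABDDCACA ⇒ BDD·BDD·CA·CA·BDD·CA·CA·B·C·B·C·BDD·CA·CA·B·C·B·C
    A ↦ C
    B ↦ BDD
    C ↦ B
    D ↦ CA

A->C, B->BDD, C->B, D->CA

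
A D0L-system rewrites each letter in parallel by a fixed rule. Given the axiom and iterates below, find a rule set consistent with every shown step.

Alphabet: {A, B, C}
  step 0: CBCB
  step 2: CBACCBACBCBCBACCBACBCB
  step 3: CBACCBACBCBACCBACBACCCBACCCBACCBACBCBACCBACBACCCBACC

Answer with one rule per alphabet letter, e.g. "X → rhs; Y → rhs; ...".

  step 2 ⇒ step 3: CBACCBACBCBCBACCBACBCB ⇒ CB·ACC·BA·CB·CB·ACC·BA·CB·ACC·CB·ACC·CB·ACC·BA·CB·CB·ACC·BA·CB·ACC·CB·ACC
    A ↦ BA
    B ↦ ACC
    C ↦ CB

A->BA, B->ACC, C->CB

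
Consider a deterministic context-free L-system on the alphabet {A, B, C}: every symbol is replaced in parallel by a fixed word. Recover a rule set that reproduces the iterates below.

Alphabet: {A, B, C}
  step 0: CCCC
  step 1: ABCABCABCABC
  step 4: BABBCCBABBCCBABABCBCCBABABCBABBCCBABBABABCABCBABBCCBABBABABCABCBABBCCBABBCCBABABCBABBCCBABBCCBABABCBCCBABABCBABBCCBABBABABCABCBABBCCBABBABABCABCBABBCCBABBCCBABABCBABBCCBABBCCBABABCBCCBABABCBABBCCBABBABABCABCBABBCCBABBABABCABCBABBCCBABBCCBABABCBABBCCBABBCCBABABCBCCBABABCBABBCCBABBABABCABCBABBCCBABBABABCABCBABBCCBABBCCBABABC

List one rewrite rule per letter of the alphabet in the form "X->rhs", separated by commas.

  step 0 ⇒ step 1: CCCC ⇒ ABC·ABC·ABC·ABC
    C ↦ ABC
    A ↦ BCC  (constrained at step 1)
    B ↦ BAB  (constrained at step 1)

A->BCC, B->BAB, C->ABC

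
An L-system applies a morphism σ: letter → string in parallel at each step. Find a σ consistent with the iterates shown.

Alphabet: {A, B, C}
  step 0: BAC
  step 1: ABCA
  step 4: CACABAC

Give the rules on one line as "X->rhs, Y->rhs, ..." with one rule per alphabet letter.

  step 0 ⇒ step 1: BAC ⇒ AB·C·A
    A ↦ C
    B ↦ AB
    C ↦ A

A->C, B->AB, C->A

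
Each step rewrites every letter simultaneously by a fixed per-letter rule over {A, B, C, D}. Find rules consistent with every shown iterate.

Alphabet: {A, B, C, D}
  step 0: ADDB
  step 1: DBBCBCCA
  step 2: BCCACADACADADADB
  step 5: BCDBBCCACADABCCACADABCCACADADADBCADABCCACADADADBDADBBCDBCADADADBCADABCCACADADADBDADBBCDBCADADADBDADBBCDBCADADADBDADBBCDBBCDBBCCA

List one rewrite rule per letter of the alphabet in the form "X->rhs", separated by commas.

  step 1 ⇒ step 2: DBBCBCCA ⇒ BC·CA·CA·DA·CA·DA·DA·DB
    A ↦ DB
    B ↦ CA
    C ↦ DA
    D ↦ BC

A->DB, B->CA, C->DA, D->BC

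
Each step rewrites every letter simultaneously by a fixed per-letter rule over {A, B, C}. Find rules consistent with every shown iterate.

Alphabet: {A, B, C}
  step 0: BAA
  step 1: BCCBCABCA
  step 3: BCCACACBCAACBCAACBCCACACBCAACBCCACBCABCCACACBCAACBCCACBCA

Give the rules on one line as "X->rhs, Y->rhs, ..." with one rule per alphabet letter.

  step 0 ⇒ step 1: BAA ⇒ BCC·BCA·BCA
    A ↦ BCA
    B ↦ BCC
    C ↦ AC  (constrained at step 1)

A->BCA, B->BCC, C->AC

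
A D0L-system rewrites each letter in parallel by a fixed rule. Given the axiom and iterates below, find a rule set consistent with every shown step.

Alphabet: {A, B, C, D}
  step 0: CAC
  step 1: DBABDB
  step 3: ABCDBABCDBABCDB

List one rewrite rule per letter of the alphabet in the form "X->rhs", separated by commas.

  step 0 ⇒ step 1: CAC ⇒ DB·AB·DB
    A ↦ AB
    C ↦ DB
    B ↦ C  (constrained at step 1)
    D ↦ AB  (constrained at step 1)

A->AB, B->C, C->DB, D->AB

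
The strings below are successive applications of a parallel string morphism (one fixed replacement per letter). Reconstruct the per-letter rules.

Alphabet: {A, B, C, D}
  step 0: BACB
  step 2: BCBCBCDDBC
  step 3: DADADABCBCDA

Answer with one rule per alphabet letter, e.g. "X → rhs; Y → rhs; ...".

  step 2 ⇒ step 3: BCBCBCDDBC ⇒ D·A·D·A·D·A·BC·BC·D·A
    B ↦ D
    C ↦ A
    D ↦ BC
    A ↦ DD  (constrained at step 0)

A->DD, B->D, C->A, D->BC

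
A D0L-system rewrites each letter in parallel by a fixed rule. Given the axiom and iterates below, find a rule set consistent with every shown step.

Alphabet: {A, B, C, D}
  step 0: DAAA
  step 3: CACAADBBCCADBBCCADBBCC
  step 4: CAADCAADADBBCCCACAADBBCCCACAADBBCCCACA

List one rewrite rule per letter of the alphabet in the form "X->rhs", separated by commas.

  step 3 ⇒ step 4: CACAADBBCCADBBCCADBBCC ⇒ CA·AD·CA·AD·AD·BB·C·C·CA·CA·AD·BB·C·C·CA·CA·AD·BB·C·C·CA·CA
    A ↦ AD
    B ↦ C
    C ↦ CA
    D ↦ BB

A->AD, B->C, C->CA, D->BB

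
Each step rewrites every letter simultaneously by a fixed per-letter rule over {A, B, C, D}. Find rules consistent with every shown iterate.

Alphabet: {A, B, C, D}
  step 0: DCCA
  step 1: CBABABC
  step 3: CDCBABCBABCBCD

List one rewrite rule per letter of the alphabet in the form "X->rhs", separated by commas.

  step 0 ⇒ step 1: DCCA ⇒ CB·AB·AB·C
    A ↦ C
    C ↦ AB
    D ↦ CB
    B ↦ D  (constrained at step 1)

A->C, B->D, C->AB, D->CB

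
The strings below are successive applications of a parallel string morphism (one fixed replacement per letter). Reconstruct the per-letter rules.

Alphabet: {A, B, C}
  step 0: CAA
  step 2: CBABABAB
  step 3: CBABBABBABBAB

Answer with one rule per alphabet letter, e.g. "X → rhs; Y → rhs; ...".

A->B, B->AB, C->CB

  step 2 ⇒ step 3: CBABABAB ⇒ CB·AB·B·AB·B·AB·B·AB
    A ↦ B
    B ↦ AB
    C ↦ CB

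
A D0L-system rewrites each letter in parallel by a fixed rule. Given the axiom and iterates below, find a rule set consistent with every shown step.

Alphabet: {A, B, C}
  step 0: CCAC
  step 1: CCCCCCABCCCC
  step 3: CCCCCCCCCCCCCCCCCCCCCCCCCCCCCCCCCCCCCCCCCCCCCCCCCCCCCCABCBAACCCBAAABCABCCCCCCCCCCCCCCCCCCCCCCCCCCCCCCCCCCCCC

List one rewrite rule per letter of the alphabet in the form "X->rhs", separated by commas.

  step 0 ⇒ step 1: CCAC ⇒ CCC·CCC·ABC·CCC
    A ↦ ABC
    C ↦ CCC
    B ↦ BAA  (constrained at step 1)

A->ABC, B->BAA, C->CCC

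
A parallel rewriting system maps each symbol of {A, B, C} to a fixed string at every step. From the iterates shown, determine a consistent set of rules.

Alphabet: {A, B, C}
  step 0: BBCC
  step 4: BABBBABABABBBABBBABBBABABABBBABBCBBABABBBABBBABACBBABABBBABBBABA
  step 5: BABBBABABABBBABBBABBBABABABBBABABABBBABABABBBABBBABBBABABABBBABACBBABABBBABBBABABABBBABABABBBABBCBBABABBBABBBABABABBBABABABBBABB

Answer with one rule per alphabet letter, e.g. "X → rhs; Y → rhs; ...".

  step 4 ⇒ step 5: BABBBABABABBBABBBABBBABABABBBABBCBBABABBBABBBABACBBABABBBABBBABA ⇒ BA·BB·BA·BA·BA·BB·BA·BB·BA·BB·BA·BA·BA·BB·BA·BA·BA·BB·BA·BA·BA·BB·BA·BB·BA·BB·BA·BA·BA·BB·BA·BA·CB·BA·BA·BB·BA·BB·BA·BA·BA·BB·BA·BA·BA·BB·BA·BB·CB·BA·BA·BB·BA·BB·BA·BA·BA·BB·BA·BA·BA·BB·BA·BB
    A ↦ BB
    B ↦ BA
    C ↦ CB

A->BB, B->BA, C->CB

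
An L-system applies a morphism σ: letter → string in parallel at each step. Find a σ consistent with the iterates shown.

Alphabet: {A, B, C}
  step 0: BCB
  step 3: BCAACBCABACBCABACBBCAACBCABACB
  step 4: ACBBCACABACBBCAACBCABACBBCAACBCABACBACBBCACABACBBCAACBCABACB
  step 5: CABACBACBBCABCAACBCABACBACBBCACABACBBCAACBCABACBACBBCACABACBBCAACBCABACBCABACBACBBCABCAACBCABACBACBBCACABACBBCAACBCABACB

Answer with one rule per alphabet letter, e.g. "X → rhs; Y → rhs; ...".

A->CA, B->ACB, C->B

  step 4 ⇒ step 5: ACBBCACABACBBCAACBCABACBBCAACBCABACBACBBCACABACBBCAACBCABACB ⇒ CA·B·ACB·ACB·B·CA·B·CA·ACB·CA·B·ACB·ACB·B·CA·CA·B·ACB·B·CA·ACB·CA·B·ACB·ACB·B·CA·CA·B·ACB·B·CA·ACB·CA·B·ACB·CA·B·ACB·ACB·B·CA·B·CA·ACB·CA·B·ACB·ACB·B·CA·CA·B·ACB·B·CA·ACB·CA·B·ACB
    A ↦ CA
    B ↦ ACB
    C ↦ B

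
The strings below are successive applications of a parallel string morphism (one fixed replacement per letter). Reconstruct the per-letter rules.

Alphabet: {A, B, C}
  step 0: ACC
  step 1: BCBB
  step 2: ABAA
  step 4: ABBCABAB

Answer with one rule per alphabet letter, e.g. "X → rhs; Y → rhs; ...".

A->BC, B->A, C->B

  step 1 ⇒ step 2: BCBB ⇒ A·B·A·A
    B ↦ A
    C ↦ B
  step 0 ⇒ step 1: ACC ⇒ BC·B·B
    A ↦ BC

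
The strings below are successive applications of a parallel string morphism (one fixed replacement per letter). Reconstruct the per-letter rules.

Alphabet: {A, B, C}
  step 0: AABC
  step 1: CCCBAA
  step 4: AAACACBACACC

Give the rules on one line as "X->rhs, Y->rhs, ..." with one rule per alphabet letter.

A->C, B->CBA, C->A

  step 0 ⇒ step 1: AABC ⇒ C·C·CBA·A
    A ↦ C
    B ↦ CBA
    C ↦ A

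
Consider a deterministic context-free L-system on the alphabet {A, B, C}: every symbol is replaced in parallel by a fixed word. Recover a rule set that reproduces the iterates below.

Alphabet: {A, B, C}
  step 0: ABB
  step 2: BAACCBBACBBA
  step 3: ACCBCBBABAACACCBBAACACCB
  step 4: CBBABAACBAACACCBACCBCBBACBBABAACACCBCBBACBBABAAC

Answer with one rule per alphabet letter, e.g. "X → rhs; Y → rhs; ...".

  step 3 ⇒ step 4: ACCBCBBABAACACCBBAACACCB ⇒ CB·BA·BA·AC·BA·AC·AC·CB·AC·CB·CB·BA·CB·BA·BA·AC·AC·CB·CB·BA·CB·BA·BA·AC
    A ↦ CB
    B ↦ AC
    C ↦ BA

A->CB, B->AC, C->BA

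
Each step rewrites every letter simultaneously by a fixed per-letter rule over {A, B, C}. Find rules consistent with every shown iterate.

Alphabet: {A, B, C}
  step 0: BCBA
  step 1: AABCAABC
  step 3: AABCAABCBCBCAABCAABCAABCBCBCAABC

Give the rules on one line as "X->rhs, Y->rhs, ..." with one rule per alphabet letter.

A->BC, B->AA, C->BC

  step 0 ⇒ step 1: BCBA ⇒ AA·BC·AA·BC
    A ↦ BC
    B ↦ AA
    C ↦ BC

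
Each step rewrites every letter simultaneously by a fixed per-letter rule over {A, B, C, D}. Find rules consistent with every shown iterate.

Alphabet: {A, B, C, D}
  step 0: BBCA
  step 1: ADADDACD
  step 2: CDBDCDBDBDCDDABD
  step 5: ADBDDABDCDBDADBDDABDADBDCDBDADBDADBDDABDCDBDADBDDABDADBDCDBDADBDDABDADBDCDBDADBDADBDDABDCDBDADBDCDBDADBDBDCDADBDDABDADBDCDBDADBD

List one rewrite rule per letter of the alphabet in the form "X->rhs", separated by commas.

A->CD, B->AD, C->DA, D->BD

  step 1 ⇒ step 2: ADADDACD ⇒ CD·BD·CD·BD·BD·CD·DA·BD
    A ↦ CD
    C ↦ DA
    D ↦ BD
  step 0 ⇒ step 1: BBCA ⇒ AD·AD·DA·CD
    B ↦ AD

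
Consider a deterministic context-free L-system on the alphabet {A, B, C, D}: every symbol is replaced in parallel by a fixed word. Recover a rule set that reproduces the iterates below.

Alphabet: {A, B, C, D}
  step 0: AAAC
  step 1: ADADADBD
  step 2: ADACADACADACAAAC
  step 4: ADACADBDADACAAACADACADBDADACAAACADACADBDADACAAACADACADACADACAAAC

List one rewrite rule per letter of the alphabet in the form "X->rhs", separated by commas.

  step 1 ⇒ step 2: ADADADBD ⇒ AD·AC·AD·AC·AD·AC·AA·AC
    A ↦ AD
    B ↦ AA
    D ↦ AC
  step 0 ⇒ step 1: AAAC ⇒ AD·AD·AD·BD
    C ↦ BD

A->AD, B->AA, C->BD, D->AC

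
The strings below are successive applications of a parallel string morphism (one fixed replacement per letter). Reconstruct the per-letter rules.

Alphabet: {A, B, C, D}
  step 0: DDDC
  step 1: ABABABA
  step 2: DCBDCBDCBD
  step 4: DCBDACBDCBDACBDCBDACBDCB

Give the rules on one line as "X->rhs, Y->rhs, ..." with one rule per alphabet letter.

A->D, B->CB, C->A, D->AB

  step 1 ⇒ step 2: ABABABA ⇒ D·CB·D·CB·D·CB·D
    A ↦ D
    B ↦ CB
  step 0 ⇒ step 1: DDDC ⇒ AB·AB·AB·A
    C ↦ A
  step 0 ⇒ step 1: DDDC ⇒ AB·AB·AB·A
    D ↦ AB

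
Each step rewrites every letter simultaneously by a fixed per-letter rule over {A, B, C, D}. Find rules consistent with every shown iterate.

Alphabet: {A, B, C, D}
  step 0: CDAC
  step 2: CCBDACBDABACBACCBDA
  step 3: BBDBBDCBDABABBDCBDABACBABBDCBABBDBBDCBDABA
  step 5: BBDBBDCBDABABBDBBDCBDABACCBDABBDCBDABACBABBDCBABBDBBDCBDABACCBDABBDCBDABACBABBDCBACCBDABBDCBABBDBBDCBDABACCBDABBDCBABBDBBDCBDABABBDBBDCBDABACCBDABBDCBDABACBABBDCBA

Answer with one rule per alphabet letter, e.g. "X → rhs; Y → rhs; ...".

A->BA, B->C, C->BBD, D->BDA

  step 2 ⇒ step 3: CCBDACBDABACBACCBDA ⇒ BBD·BBD·C·BDA·BA·BBD·C·BDA·BA·C·BA·BBD·C·BA·BBD·BBD·C·BDA·BA
    A ↦ BA
    B ↦ C
    C ↦ BBD
    D ↦ BDA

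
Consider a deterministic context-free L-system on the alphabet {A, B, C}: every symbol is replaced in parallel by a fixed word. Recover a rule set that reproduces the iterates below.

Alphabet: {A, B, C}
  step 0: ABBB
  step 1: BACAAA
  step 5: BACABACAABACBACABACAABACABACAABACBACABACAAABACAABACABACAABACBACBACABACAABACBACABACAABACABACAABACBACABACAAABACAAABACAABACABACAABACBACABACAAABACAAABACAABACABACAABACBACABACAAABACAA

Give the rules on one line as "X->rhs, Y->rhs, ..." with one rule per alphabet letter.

A->BAC, B->A, C->AA

  step 0 ⇒ step 1: ABBB ⇒ BAC·A·A·A
    A ↦ BAC
    B ↦ A
    C ↦ AA  (constrained at step 1)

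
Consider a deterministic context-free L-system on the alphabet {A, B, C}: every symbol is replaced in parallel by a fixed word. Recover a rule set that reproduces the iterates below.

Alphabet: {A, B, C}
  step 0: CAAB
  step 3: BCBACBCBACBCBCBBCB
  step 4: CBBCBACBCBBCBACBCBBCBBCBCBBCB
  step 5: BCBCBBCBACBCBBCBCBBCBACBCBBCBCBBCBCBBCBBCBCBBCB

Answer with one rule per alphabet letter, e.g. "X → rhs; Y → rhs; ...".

  step 4 ⇒ step 5: CBBCBACBCBBCBACBCBBCBBCBCBBCB ⇒ B·CB·CB·B·CB·AC·B·CB·B·CB·CB·B·CB·AC·B·CB·B·CB·CB·B·CB·CB·B·CB·B·CB·CB·B·CB
    A ↦ AC
    B ↦ CB
    C ↦ B

A->AC, B->CB, C->B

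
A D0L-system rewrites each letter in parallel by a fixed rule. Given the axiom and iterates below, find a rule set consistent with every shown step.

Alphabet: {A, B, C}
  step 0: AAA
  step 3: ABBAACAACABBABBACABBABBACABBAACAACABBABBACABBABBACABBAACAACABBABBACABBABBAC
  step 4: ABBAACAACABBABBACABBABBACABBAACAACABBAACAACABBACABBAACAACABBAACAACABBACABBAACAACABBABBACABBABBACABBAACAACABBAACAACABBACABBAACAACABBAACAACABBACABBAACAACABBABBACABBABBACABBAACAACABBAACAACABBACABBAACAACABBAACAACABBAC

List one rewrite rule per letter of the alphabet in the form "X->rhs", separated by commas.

A->ABB, B->AAC, C->AC

  step 3 ⇒ step 4: ABBAACAACABBABBACABBABBACABBAACAACABBABBACABBABBACABBAACAACABBABBACABBABBAC ⇒ ABB·AAC·AAC·ABB·ABB·AC·ABB·ABB·AC·ABB·AAC·AAC·ABB·AAC·AAC·ABB·AC·ABB·AAC·AAC·ABB·AAC·AAC·ABB·AC·ABB·AAC·AAC·ABB·ABB·AC·ABB·ABB·AC·ABB·AAC·AAC·ABB·AAC·AAC·ABB·AC·ABB·AAC·AAC·ABB·AAC·AAC·ABB·AC·ABB·AAC·AAC·ABB·ABB·AC·ABB·ABB·AC·ABB·AAC·AAC·ABB·AAC·AAC·ABB·AC·ABB·AAC·AAC·ABB·AAC·AAC·ABB·AC
    A ↦ ABB
    B ↦ AAC
    C ↦ AC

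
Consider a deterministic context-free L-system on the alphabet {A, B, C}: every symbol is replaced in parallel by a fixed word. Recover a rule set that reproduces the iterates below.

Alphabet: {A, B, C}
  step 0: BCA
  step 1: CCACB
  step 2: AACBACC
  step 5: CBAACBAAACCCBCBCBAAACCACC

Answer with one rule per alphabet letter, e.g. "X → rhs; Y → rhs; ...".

  step 1 ⇒ step 2: CCACB ⇒ A·A·CB·A·CC
    A ↦ CB
    B ↦ CC
    C ↦ A

A->CB, B->CC, C->A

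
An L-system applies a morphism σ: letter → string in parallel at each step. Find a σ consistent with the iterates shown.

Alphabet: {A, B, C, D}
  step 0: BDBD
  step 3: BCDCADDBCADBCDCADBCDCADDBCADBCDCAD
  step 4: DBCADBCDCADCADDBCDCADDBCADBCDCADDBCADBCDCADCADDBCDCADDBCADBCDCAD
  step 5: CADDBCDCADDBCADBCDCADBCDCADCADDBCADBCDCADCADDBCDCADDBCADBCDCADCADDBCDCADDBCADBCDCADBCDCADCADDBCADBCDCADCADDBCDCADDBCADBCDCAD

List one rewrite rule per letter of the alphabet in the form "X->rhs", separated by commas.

A->CD, B->D, C->B, D->CAD

  step 4 ⇒ step 5: DBCADBCDCADCADDBCDCADDBCADBCDCADDBCADBCDCADCADDBCDCADDBCADBCDCAD ⇒ CAD·D·B·CD·CAD·D·B·CAD·B·CD·CAD·B·CD·CAD·CAD·D·B·CAD·B·CD·CAD·CAD·D·B·CD·CAD·D·B·CAD·B·CD·CAD·CAD·D·B·CD·CAD·D·B·CAD·B·CD·CAD·B·CD·CAD·CAD·D·B·CAD·B·CD·CAD·CAD·D·B·CD·CAD·D·B·CAD·B·CD·CAD
    A ↦ CD
    B ↦ D
    C ↦ B
    D ↦ CAD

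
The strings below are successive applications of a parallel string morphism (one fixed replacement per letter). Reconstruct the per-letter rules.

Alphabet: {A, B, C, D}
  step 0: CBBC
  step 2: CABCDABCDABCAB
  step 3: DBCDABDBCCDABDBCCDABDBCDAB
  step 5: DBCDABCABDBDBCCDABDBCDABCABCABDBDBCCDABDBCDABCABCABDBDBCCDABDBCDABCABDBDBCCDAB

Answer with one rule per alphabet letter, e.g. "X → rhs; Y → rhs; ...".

A->CD, B->AB, C->DB, D->C

  step 2 ⇒ step 3: CABCDABCDABCAB ⇒ DB·CD·AB·DB·C·CD·AB·DB·C·CD·AB·DB·CD·AB
    A ↦ CD
    B ↦ AB
    C ↦ DB
    D ↦ C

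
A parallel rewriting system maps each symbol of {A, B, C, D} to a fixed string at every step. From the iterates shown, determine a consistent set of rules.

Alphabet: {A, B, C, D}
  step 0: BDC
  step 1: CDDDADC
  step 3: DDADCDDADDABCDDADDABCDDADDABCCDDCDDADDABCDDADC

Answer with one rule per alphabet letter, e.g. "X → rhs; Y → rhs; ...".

A->BC, B->CD, C->DC, D->DDA

  step 0 ⇒ step 1: BDC ⇒ CD·DDA·DC
    B ↦ CD
    C ↦ DC
    D ↦ DDA
    A ↦ BC  (constrained at step 1)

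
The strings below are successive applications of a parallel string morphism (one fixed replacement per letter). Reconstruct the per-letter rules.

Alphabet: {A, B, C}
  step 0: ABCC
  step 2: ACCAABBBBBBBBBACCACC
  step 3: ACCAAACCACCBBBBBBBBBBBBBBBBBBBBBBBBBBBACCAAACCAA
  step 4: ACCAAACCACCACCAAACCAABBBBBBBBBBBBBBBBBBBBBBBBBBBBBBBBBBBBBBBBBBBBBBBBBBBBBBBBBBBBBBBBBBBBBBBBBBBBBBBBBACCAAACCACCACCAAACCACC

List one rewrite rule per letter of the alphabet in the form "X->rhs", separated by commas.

  step 3 ⇒ step 4: ACCAAACCACCBBBBBBBBBBBBBBBBBBBBBBBBBBBACCAAACCAA ⇒ ACC·A·A·ACC·ACC·ACC·A·A·ACC·A·A·BBB·BBB·BBB·BBB·BBB·BBB·BBB·BBB·BBB·BBB·BBB·BBB·BBB·BBB·BBB·BBB·BBB·BBB·BBB·BBB·BBB·BBB·BBB·BBB·BBB·BBB·BBB·ACC·A·A·ACC·ACC·ACC·A·A·ACC·ACC
    A ↦ ACC
    B ↦ BBB
    C ↦ A

A->ACC, B->BBB, C->A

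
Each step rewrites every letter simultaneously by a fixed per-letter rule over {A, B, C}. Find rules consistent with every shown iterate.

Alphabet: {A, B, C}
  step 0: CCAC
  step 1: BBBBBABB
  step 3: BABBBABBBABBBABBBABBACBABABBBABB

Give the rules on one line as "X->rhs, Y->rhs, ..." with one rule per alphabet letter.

  step 0 ⇒ step 1: CCAC ⇒ BB·BB·BA·BB
    A ↦ BA
    C ↦ BB
    B ↦ AC  (constrained at step 1)

A->BA, B->AC, C->BB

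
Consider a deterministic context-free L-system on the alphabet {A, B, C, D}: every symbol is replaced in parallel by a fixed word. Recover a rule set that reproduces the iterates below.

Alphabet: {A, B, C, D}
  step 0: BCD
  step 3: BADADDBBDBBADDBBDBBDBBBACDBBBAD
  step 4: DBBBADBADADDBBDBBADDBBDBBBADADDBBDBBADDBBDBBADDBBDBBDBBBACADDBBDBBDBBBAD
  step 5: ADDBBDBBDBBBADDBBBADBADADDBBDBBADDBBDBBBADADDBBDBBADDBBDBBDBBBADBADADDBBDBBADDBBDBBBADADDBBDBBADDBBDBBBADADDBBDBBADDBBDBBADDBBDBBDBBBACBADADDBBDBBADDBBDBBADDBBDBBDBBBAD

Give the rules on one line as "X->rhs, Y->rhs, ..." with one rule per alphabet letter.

A->B, B->DBB, C->AC, D->AD

  step 4 ⇒ step 5: DBBBADBADADDBBDBBADDBBDBBBADADDBBDBBADDBBDBBADDBBDBBDBBBACADDBBDBBDBBBAD ⇒ AD·DBB·DBB·DBB·B·AD·DBB·B·AD·B·AD·AD·DBB·DBB·AD·DBB·DBB·B·AD·AD·DBB·DBB·AD·DBB·DBB·DBB·B·AD·B·AD·AD·DBB·DBB·AD·DBB·DBB·B·AD·AD·DBB·DBB·AD·DBB·DBB·B·AD·AD·DBB·DBB·AD·DBB·DBB·AD·DBB·DBB·DBB·B·AC·B·AD·AD·DBB·DBB·AD·DBB·DBB·AD·DBB·DBB·DBB·B·AD
    A ↦ B
    B ↦ DBB
    C ↦ AC
    D ↦ AD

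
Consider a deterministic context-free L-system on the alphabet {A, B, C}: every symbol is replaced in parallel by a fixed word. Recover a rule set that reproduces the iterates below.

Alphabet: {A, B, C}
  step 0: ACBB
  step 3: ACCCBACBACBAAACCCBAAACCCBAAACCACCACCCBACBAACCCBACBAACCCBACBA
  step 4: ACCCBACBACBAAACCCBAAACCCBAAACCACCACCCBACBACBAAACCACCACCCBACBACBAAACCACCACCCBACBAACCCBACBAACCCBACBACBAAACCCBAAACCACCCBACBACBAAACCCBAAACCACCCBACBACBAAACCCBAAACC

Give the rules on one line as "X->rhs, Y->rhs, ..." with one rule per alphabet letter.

  step 3 ⇒ step 4: ACCCBACBACBAAACCCBAAACCCBAAACCACCACCCBACBAACCCBACBAACCCBACBA ⇒ ACC·CBA·CBA·CBA·A·ACC·CBA·A·ACC·CBA·A·ACC·ACC·ACC·CBA·CBA·CBA·A·ACC·ACC·ACC·CBA·CBA·CBA·A·ACC·ACC·ACC·CBA·CBA·ACC·CBA·CBA·ACC·CBA·CBA·CBA·A·ACC·CBA·A·ACC·ACC·CBA·CBA·CBA·A·ACC·CBA·A·ACC·ACC·CBA·CBA·CBA·A·ACC·CBA·A·ACC
    A ↦ ACC
    B ↦ A
    C ↦ CBA

A->ACC, B->A, C->CBA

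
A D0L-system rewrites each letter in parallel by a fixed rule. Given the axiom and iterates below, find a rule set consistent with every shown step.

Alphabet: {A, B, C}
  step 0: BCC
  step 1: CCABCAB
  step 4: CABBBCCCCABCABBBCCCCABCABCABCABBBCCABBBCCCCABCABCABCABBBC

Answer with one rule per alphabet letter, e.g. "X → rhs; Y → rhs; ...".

  step 0 ⇒ step 1: BCC ⇒ C·CAB·CAB
    B ↦ C
    C ↦ CAB
    A ↦ BB  (constrained at step 1)

A->BB, B->C, C->CAB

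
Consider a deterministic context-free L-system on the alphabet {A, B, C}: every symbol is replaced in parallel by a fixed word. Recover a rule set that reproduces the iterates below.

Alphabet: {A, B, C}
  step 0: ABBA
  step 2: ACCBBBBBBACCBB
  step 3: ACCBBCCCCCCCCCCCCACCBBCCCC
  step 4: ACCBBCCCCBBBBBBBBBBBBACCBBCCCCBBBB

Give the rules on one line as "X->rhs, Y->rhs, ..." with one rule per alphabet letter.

  step 3 ⇒ step 4: ACCBBCCCCCCCCCCCCACCBBCCCC ⇒ ACC·B·B·CC·CC·B·B·B·B·B·B·B·B·B·B·B·B·ACC·B·B·CC·CC·B·B·B·B
    A ↦ ACC
    B ↦ CC
    C ↦ B

A->ACC, B->CC, C->B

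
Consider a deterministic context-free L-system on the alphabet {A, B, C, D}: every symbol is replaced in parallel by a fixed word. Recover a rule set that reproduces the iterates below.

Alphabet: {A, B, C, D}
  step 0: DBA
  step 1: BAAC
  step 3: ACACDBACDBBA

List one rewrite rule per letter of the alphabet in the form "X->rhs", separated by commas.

  step 0 ⇒ step 1: DBA ⇒ B·A·AC
    A ↦ AC
    B ↦ A
    D ↦ B
    C ↦ DB  (constrained at step 1)

A->AC, B->A, C->DB, D->B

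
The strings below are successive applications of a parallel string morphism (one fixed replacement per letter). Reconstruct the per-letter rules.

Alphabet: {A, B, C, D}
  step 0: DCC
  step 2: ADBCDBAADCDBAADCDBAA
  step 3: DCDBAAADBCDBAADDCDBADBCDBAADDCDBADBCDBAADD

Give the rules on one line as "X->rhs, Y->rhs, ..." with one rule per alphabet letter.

A->D, B->AA, C->ADB, D->CDB

  step 2 ⇒ step 3: ADBCDBAADCDBAADCDBAA ⇒ D·CDB·AA·ADB·CDB·AA·D·D·CDB·ADB·CDB·AA·D·D·CDB·ADB·CDB·AA·D·D
    A ↦ D
    B ↦ AA
    C ↦ ADB
    D ↦ CDB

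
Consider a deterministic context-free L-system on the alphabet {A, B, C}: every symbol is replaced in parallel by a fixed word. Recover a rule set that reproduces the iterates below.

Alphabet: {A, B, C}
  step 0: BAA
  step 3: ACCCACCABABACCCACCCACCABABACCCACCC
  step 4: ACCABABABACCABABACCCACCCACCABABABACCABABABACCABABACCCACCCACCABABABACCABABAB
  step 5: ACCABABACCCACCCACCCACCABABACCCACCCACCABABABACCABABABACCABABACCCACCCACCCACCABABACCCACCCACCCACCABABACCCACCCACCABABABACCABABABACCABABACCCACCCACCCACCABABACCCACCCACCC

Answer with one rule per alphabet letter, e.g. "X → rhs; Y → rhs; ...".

A->ACC, B->C, C->AB

  step 4 ⇒ step 5: ACCABABABACCABABACCCACCCACCABABABACCABABABACCABABACCCACCCACCABABABACCABABAB ⇒ ACC·AB·AB·ACC·C·ACC·C·ACC·C·ACC·AB·AB·ACC·C·ACC·C·ACC·AB·AB·AB·ACC·AB·AB·AB·ACC·AB·AB·ACC·C·ACC·C·ACC·C·ACC·AB·AB·ACC·C·ACC·C·ACC·C·ACC·AB·AB·ACC·C·ACC·C·ACC·AB·AB·AB·ACC·AB·AB·AB·ACC·AB·AB·ACC·C·ACC·C·ACC·C·ACC·AB·AB·ACC·C·ACC·C·ACC·C
    A ↦ ACC
    B ↦ C
    C ↦ AB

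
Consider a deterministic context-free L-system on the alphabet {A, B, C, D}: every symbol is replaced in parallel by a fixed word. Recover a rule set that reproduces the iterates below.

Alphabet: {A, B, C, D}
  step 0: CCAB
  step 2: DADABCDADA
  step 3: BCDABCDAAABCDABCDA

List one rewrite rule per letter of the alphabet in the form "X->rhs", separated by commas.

A->DA, B->A, C->A, D->BC

  step 2 ⇒ step 3: DADABCDADA ⇒ BC·DA·BC·DA·A·A·BC·DA·BC·DA
    A ↦ DA
    B ↦ A
    C ↦ A
    D ↦ BC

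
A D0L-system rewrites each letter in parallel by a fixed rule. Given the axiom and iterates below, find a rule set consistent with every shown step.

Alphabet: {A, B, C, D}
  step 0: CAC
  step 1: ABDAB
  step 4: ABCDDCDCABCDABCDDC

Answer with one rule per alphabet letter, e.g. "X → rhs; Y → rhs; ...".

A->D, B->C, C->AB, D->CD

  step 0 ⇒ step 1: CAC ⇒ AB·D·AB
    A ↦ D
    C ↦ AB
    B ↦ C  (constrained at step 1)
    D ↦ CD  (constrained at step 1)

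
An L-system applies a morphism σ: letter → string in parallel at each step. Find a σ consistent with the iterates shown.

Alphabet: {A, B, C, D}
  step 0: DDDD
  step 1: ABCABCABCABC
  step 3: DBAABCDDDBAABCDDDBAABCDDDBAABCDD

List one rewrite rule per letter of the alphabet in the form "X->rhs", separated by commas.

A->BA, B->D, C->BB, D->ABC

  step 0 ⇒ step 1: DDDD ⇒ ABC·ABC·ABC·ABC
    D ↦ ABC
    A ↦ BA  (constrained at step 1)
    B ↦ D  (constrained at step 1)
    C ↦ BB  (constrained at step 1)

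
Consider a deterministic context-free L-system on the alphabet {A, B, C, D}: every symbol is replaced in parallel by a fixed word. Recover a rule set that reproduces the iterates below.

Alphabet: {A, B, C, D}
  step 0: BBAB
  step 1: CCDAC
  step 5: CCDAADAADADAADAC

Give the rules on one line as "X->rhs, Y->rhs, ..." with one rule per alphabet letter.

  step 0 ⇒ step 1: BBAB ⇒ C·C·DA·C
    A ↦ DA
    B ↦ C
    C ↦ B  (constrained at step 1)
    D ↦ A  (constrained at step 1)

A->DA, B->C, C->B, D->A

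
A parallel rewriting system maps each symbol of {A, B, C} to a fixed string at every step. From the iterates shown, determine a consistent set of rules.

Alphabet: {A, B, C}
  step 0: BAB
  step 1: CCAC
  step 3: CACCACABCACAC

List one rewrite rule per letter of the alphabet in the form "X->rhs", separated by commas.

  step 0 ⇒ step 1: BAB ⇒ C·CA·C
    A ↦ CA
    B ↦ C
    C ↦ AB  (constrained at step 1)

A->CA, B->C, C->AB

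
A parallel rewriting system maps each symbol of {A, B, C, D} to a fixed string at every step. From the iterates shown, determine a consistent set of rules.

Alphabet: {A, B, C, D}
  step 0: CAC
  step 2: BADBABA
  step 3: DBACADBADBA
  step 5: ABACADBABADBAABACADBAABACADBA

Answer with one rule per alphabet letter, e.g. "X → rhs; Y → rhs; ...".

A->BA, B->D, C->A, D->CA

  step 2 ⇒ step 3: BADBABA ⇒ D·BA·CA·D·BA·D·BA
    A ↦ BA
    B ↦ D
    D ↦ CA
    C ↦ A  (constrained at step 0)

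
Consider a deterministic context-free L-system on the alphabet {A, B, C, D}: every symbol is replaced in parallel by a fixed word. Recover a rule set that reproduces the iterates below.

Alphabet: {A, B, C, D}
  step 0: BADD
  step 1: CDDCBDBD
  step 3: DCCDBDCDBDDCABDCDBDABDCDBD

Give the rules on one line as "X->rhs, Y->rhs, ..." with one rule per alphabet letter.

  step 0 ⇒ step 1: BADD ⇒ CD·DC·BD·BD
    A ↦ DC
    B ↦ CD
    D ↦ BD
    C ↦ A  (constrained at step 1)

A->DC, B->CD, C->A, D->BD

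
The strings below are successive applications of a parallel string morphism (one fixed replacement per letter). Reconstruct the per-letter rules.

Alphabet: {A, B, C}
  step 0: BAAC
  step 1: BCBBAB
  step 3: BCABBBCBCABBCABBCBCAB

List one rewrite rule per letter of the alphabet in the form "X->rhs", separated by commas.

A->B, B->BC, C->AB

  step 0 ⇒ step 1: BAAC ⇒ BC·B·B·AB
    A ↦ B
    B ↦ BC
    C ↦ AB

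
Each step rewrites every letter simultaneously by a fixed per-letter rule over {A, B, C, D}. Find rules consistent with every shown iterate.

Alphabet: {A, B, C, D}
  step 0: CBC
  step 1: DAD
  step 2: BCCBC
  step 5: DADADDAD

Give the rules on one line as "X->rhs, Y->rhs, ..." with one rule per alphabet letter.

  step 1 ⇒ step 2: DAD ⇒ BC·C·BC
    A ↦ C
    D ↦ BC
  step 0 ⇒ step 1: CBC ⇒ D·A·D
    B ↦ A
  step 0 ⇒ step 1: CBC ⇒ D·A·D
    C ↦ D

A->C, B->A, C->D, D->BC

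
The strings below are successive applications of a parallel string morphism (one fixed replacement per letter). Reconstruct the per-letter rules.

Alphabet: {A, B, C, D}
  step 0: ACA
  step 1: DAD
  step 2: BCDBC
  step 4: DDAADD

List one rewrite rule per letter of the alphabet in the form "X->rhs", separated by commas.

  step 1 ⇒ step 2: DAD ⇒ BC·D·BC
    A ↦ D
    D ↦ BC
    B ↦ A  (constrained at step 2)
  step 0 ⇒ step 1: ACA ⇒ D·A·D
    C ↦ A

A->D, B->A, C->A, D->BC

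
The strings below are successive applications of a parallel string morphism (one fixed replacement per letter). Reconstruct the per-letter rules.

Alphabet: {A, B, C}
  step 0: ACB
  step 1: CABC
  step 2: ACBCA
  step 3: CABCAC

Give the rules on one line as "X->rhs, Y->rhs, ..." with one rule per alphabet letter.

  step 2 ⇒ step 3: ACBCA ⇒ C·A·BC·A·C
    A ↦ C
    B ↦ BC
    C ↦ A

A->C, B->BC, C->A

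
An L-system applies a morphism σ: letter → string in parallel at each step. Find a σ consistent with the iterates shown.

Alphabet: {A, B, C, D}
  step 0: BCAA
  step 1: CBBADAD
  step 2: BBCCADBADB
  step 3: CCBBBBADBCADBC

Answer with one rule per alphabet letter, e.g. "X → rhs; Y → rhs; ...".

A->AD, B->C, C->BB, D->B

  step 2 ⇒ step 3: BBCCADBADB ⇒ C·C·BB·BB·AD·B·C·AD·B·C
    A ↦ AD
    B ↦ C
    C ↦ BB
    D ↦ B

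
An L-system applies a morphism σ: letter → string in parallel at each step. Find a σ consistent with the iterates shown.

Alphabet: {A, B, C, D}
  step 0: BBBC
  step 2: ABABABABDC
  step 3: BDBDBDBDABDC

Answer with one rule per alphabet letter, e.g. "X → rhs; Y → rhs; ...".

A->B, B->D, C->DC, D->AB

  step 2 ⇒ step 3: ABABABABDC ⇒ B·D·B·D·B·D·B·D·AB·DC
    A ↦ B
    B ↦ D
    C ↦ DC
    D ↦ AB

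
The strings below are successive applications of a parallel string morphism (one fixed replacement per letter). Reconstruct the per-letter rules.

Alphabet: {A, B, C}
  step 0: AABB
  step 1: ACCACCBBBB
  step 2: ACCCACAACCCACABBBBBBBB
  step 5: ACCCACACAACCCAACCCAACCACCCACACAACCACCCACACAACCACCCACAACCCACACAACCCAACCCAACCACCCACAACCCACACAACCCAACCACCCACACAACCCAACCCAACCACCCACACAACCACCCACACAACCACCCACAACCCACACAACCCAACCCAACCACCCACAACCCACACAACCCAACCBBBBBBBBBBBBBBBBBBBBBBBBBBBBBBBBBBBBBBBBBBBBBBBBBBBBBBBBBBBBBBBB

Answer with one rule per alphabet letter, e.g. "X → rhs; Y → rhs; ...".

  step 1 ⇒ step 2: ACCACCBBBB ⇒ ACC·CA·CA·ACC·CA·CA·BB·BB·BB·BB
    A ↦ ACC
    B ↦ BB
    C ↦ CA

A->ACC, B->BB, C->CA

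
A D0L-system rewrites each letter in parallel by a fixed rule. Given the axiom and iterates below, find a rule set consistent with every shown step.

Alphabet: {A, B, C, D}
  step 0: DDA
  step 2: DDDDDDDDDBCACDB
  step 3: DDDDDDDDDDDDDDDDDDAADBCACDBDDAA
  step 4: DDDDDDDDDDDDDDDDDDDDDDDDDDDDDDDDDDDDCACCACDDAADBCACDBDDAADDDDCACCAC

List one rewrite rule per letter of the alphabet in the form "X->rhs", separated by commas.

  step 3 ⇒ step 4: DDDDDDDDDDDDDDDDDDAADBCACDBDDAA ⇒ DD·DD·DD·DD·DD·DD·DD·DD·DD·DD·DD·DD·DD·DD·DD·DD·DD·DD·CAC·CAC·DD·AA·DB·CAC·DB·DD·AA·DD·DD·CAC·CAC
    A ↦ CAC
    B ↦ AA
    C ↦ DB
    D ↦ DD

A->CAC, B->AA, C->DB, D->DD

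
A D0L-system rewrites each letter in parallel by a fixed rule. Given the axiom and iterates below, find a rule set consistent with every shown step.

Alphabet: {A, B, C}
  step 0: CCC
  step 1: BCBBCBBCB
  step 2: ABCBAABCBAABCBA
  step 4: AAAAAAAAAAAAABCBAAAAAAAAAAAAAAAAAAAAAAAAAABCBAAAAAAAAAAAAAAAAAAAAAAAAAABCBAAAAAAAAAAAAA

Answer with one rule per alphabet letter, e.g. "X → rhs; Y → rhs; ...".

  step 1 ⇒ step 2: BCBBCBBCB ⇒ A·BCB·A·A·BCB·A·A·BCB·A
    B ↦ A
    C ↦ BCB
    A ↦ AAA  (constrained at step 2)

A->AAA, B->A, C->BCB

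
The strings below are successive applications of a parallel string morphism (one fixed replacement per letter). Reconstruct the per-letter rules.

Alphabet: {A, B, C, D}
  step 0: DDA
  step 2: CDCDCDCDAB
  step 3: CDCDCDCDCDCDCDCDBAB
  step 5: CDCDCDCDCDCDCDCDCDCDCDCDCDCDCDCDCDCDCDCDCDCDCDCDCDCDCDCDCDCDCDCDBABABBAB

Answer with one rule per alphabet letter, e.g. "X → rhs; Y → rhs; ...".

  step 2 ⇒ step 3: CDCDCDCDAB ⇒ CD·CD·CD·CD·CD·CD·CD·CD·B·AB
    A ↦ B
    B ↦ AB
    C ↦ CD
    D ↦ CD

A->B, B->AB, C->CD, D->CD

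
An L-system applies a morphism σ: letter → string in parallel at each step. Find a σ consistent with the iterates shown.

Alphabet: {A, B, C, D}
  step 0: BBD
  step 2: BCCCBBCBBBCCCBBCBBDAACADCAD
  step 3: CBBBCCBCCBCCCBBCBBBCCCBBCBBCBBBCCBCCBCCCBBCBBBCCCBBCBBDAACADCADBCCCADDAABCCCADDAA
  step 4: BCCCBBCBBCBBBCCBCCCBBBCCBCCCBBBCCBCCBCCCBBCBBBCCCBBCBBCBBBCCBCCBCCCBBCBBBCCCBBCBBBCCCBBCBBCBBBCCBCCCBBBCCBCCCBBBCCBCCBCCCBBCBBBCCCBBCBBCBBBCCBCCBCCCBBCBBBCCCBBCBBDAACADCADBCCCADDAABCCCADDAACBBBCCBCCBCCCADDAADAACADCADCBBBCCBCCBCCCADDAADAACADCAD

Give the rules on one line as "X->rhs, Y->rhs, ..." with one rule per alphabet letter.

A->CAD, B->CBB, C->BCC, D->DAA

  step 3 ⇒ step 4: CBBBCCBCCBCCCBBCBBBCCCBBCBBCBBBCCBCCBCCCBBCBBBCCCBBCBBDAACADCADBCCCADDAABCCCADDAA ⇒ BCC·CBB·CBB·CBB·BCC·BCC·CBB·BCC·BCC·CBB·BCC·BCC·BCC·CBB·CBB·BCC·CBB·CBB·CBB·BCC·BCC·BCC·CBB·CBB·BCC·CBB·CBB·BCC·CBB·CBB·CBB·BCC·BCC·CBB·BCC·BCC·CBB·BCC·BCC·BCC·CBB·CBB·BCC·CBB·CBB·CBB·BCC·BCC·BCC·CBB·CBB·BCC·CBB·CBB·DAA·CAD·CAD·BCC·CAD·DAA·BCC·CAD·DAA·CBB·BCC·BCC·BCC·CAD·DAA·DAA·CAD·CAD·CBB·BCC·BCC·BCC·CAD·DAA·DAA·CAD·CAD
    A ↦ CAD
    B ↦ CBB
    C ↦ BCC
    D ↦ DAA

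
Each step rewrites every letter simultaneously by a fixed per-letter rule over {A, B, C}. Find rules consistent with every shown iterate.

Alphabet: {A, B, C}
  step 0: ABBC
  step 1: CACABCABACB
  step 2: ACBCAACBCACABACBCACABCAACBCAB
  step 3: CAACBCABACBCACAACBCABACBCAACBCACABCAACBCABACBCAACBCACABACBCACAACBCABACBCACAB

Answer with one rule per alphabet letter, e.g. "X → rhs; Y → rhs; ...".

  step 2 ⇒ step 3: ACBCAACBCACABACBCACABCAACBCAB ⇒ CA·ACB·CAB·ACB·CA·CA·ACB·CAB·ACB·CA·ACB·CA·CAB·CA·ACB·CAB·ACB·CA·ACB·CA·CAB·ACB·CA·CA·ACB·CAB·ACB·CA·CAB
    A ↦ CA
    B ↦ CAB
    C ↦ ACB

A->CA, B->CAB, C->ACB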